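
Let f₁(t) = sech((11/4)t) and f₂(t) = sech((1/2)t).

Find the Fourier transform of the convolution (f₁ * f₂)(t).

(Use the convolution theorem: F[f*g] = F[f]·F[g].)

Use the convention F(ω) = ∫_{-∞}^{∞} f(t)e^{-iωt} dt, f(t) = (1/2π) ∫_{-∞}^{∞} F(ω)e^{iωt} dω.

F[f₁*f₂](ω) = \frac{8 \pi^{2}}{11 \cosh{\left(\frac{2 \pi \omega}{11} \right)} \cosh{\left(\pi \omega \right)}}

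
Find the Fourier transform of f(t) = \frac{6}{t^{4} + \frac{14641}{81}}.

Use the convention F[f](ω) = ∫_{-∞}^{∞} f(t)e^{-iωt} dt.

F(ω) = \frac{162 \pi e^{- \frac{11 \sqrt{2} \left|{\omega}\right|}{6}} \sin{\left(\frac{11 \sqrt{2} \left|{\omega}\right|}{6} + \frac{\pi}{4} \right)}}{1331}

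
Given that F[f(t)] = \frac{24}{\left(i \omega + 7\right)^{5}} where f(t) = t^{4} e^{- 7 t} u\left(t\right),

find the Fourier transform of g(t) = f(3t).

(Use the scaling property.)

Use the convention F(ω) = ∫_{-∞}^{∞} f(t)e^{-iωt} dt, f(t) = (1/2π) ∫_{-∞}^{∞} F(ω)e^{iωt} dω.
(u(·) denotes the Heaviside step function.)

F[g](ω) = \frac{1944}{\left(i \omega + 21\right)^{5}}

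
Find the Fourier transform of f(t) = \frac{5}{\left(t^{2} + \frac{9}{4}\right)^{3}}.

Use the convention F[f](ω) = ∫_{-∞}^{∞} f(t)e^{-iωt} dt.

F(ω) = \frac{5 \pi \left(3 \omega^{2} + 6 \left|{\omega}\right| + 4\right) e^{- \frac{3 \left|{\omega}\right|}{2}}}{81}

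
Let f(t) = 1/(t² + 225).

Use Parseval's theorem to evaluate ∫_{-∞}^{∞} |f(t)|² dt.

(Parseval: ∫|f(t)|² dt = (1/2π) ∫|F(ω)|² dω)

∫|f(t)|² dt = \frac{\pi}{6750}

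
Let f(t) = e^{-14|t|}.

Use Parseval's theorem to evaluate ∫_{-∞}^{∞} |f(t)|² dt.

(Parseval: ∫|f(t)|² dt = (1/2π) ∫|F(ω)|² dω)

∫|f(t)|² dt = \frac{1}{14}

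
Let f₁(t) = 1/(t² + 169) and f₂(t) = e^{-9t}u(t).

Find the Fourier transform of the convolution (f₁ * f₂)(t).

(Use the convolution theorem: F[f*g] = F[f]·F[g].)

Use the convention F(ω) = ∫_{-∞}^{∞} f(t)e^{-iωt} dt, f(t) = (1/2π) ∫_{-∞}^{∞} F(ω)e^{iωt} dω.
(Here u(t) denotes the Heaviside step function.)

F[f₁*f₂](ω) = \frac{\pi e^{- 13 \left|{\omega}\right|}}{13 \left(i \omega + 9\right)}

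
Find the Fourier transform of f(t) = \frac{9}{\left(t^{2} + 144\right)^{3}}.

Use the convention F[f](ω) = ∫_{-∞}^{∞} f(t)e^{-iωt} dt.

F(ω) = \frac{\pi \left(48 \omega^{2} + 12 \left|{\omega}\right| + 1\right) e^{- 12 \left|{\omega}\right|}}{73728}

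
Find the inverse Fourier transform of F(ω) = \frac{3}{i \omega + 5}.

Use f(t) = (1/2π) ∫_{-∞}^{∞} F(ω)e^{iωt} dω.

f(t) = 3 e^{- 5 t} u\left(t\right)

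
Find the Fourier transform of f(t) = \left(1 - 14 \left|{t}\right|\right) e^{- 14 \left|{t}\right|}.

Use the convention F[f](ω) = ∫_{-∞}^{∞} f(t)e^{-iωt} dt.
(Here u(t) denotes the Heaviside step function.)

F(ω) = \frac{56 \omega^{2}}{\left(\omega^{2} + 196\right)^{2}}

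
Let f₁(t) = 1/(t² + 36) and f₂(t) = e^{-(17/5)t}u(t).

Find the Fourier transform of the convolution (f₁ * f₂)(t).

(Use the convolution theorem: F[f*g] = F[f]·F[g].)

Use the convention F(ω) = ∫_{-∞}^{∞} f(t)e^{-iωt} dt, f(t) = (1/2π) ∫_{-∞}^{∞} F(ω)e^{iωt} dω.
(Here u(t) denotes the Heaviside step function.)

F[f₁*f₂](ω) = \frac{5 \pi e^{- 6 \left|{\omega}\right|}}{6 \left(5 i \omega + 17\right)}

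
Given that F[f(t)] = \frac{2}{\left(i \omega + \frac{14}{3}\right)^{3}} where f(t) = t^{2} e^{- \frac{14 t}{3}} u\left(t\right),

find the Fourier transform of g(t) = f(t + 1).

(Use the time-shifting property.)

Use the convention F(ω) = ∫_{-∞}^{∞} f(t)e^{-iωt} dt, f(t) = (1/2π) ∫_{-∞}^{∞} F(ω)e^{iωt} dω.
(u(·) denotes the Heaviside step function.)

F[g](ω) = \frac{54 e^{i \omega}}{\left(3 i \omega + 14\right)^{3}}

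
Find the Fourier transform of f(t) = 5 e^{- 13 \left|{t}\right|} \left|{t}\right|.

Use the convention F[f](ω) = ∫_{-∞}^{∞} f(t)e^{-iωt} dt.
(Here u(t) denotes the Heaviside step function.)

F(ω) = \frac{10 \left(169 - \omega^{2}\right)}{\left(\omega^{2} + 169\right)^{2}}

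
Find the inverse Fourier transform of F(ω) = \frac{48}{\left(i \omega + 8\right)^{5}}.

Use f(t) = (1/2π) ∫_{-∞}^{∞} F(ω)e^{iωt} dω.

f(t) = 2 t^{4} e^{- 8 t} u\left(t\right)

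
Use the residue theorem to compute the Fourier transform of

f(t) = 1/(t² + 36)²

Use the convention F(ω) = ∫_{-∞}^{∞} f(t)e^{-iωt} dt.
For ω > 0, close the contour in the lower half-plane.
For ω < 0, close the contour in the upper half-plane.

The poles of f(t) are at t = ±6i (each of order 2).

Let g(z) = f(z)e^{-iωz}; for large |z| the factor e^{-iωz} decays in the lower half-plane when ω > 0 and in the upper half-plane when ω < 0.

Case ω > 0 (lower half-plane, clockwise contour ⇒ F(ω) = -2πi·ΣRes):
  Res_{z = - 6 i} g(z) = \frac{i \left(6 \omega + 1\right) e^{- 6 \omega}}{864} (pole of order 2)
  F(ω) = -2πi·ΣRes = \frac{\pi \left(6 \omega + 1\right) e^{- 6 \omega}}{432}

Case ω < 0 (upper half-plane, counterclockwise contour ⇒ F(ω) = +2πi·ΣRes):
  Res_{z = 6 i} g(z) = \frac{i \left(6 \omega - 1\right) e^{6 \omega}}{864} (pole of order 2)
  F(ω) = 2πi·ΣRes = \frac{\pi \left(1 - 6 \omega\right) e^{6 \omega}}{432}

Both cases combine into a single formula in |ω|:

F(ω) = \frac{\pi \left(6 \left|{\omega}\right| + 1\right) e^{- 6 \left|{\omega}\right|}}{432}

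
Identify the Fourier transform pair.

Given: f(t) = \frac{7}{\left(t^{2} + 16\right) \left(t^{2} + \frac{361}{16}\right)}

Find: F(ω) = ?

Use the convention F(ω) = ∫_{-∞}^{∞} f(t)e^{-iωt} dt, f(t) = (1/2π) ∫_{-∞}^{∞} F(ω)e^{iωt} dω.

F(ω) = \frac{4 \pi e^{- 4 \left|{\omega}\right|}}{15} - \frac{64 \pi e^{- \frac{19 \left|{\omega}\right|}{4}}}{285}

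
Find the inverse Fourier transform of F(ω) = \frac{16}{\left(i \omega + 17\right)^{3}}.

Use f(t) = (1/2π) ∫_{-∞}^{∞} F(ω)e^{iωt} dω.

f(t) = 8 t^{2} e^{- 17 t} u\left(t\right)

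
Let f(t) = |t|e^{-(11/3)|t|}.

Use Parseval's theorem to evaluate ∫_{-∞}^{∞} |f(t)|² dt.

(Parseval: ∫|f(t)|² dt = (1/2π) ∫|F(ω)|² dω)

∫|f(t)|² dt = \frac{27}{2662}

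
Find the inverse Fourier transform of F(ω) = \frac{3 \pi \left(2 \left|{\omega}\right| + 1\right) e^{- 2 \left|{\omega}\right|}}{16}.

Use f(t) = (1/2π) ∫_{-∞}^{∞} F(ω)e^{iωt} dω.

f(t) = \frac{3}{\left(t^{2} + 4\right)^{2}}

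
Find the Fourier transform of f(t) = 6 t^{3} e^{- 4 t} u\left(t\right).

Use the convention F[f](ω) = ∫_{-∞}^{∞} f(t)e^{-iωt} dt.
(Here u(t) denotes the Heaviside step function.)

F(ω) = \frac{36}{\left(i \omega + 4\right)^{4}}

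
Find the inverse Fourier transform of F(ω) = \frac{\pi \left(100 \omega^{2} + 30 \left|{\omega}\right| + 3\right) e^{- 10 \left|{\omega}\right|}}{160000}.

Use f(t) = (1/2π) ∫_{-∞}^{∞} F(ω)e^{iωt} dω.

f(t) = \frac{5}{\left(t^{2} + 100\right)^{3}}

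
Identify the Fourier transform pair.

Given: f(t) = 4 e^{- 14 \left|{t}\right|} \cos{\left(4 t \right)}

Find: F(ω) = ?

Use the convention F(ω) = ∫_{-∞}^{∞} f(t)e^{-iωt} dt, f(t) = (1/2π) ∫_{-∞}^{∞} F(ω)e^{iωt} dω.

F(ω) = \frac{112 \left(\omega^{2} + 212\right)}{\omega^{4} + 360 \omega^{2} + 44944}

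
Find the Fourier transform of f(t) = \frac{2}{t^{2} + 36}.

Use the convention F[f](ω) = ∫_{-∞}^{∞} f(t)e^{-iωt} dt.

F(ω) = \frac{\pi e^{- 6 \left|{\omega}\right|}}{3}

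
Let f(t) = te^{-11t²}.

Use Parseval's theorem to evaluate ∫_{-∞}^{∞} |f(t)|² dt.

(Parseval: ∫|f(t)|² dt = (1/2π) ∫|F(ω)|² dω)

∫|f(t)|² dt = \frac{\sqrt{22} \sqrt{\pi}}{968}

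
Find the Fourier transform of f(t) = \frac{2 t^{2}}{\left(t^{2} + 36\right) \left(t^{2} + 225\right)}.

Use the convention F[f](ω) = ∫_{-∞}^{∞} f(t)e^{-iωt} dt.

F(ω) = \frac{2 \pi \left(5 - 2 e^{9 \left|{\omega}\right|}\right) e^{- 15 \left|{\omega}\right|}}{63}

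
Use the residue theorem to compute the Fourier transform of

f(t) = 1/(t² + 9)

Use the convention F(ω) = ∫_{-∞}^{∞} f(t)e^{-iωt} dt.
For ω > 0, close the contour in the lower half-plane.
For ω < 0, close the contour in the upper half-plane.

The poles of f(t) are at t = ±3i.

Let g(z) = f(z)e^{-iωz}; for large |z| the factor e^{-iωz} decays in the lower half-plane when ω > 0 and in the upper half-plane when ω < 0.

Case ω > 0 (lower half-plane, clockwise contour ⇒ F(ω) = -2πi·ΣRes):
  Res_{z = - 3 i} g(z) = \frac{i e^{- 3 \omega}}{6}
  F(ω) = -2πi·ΣRes = \frac{\pi e^{- 3 \omega}}{3}

Case ω < 0 (upper half-plane, counterclockwise contour ⇒ F(ω) = +2πi·ΣRes):
  Res_{z = 3 i} g(z) = - \frac{i e^{3 \omega}}{6}
  F(ω) = 2πi·ΣRes = \frac{\pi e^{3 \omega}}{3}

Both cases combine into a single formula in |ω|:

F(ω) = \frac{\pi e^{- 3 \left|{\omega}\right|}}{3}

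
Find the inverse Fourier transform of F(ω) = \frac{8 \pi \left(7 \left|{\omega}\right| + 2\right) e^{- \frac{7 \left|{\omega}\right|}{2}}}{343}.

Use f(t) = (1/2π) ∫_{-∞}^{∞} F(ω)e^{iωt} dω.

f(t) = \frac{4}{\left(t^{2} + \frac{49}{4}\right)^{2}}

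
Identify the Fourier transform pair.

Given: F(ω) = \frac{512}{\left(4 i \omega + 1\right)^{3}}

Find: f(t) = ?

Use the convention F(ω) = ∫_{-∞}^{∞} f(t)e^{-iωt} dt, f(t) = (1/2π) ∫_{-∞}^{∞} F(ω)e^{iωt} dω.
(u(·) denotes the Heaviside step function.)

f(t) = 4 t^{2} e^{- \frac{t}{4}} u\left(t\right)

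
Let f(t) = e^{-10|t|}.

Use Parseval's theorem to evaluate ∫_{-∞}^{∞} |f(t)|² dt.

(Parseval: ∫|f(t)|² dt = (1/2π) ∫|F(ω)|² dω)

∫|f(t)|² dt = \frac{1}{10}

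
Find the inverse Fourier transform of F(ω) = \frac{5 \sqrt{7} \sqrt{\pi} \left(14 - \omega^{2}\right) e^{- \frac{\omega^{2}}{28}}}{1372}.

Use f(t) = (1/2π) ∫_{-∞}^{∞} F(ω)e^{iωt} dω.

f(t) = 5 t^{2} e^{- 7 t^{2}}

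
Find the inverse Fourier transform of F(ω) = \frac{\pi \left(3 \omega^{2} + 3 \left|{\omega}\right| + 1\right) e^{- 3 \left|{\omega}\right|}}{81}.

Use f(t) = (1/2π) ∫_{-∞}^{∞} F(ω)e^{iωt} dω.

f(t) = \frac{8}{\left(t^{2} + 9\right)^{3}}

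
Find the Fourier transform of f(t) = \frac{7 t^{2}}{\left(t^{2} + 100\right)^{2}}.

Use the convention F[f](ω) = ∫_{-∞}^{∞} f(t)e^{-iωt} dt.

F(ω) = \frac{7 \pi \left(1 - 10 \left|{\omega}\right|\right) e^{- 10 \left|{\omega}\right|}}{20}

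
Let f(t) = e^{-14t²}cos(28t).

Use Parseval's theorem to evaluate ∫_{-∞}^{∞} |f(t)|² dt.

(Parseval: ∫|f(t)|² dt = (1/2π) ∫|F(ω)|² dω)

∫|f(t)|² dt = \frac{\sqrt{7} \sqrt{\pi} \left(1 + e^{28}\right)}{28 e^{28}}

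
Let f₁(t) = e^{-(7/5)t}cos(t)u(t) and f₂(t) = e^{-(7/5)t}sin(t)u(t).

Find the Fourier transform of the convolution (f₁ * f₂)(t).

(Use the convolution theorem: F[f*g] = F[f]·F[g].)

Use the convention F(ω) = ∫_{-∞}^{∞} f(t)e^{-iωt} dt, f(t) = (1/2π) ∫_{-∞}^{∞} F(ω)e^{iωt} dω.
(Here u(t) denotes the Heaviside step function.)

F[f₁*f₂](ω) = \frac{125 \left(5 i \omega + 7\right)}{\left(\left(5 i \omega + 7\right)^{2} + 25\right)^{2}}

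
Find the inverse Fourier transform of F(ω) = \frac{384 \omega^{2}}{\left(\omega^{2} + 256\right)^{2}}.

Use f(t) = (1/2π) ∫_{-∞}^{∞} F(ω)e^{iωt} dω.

f(t) = 6 \left(1 - 16 \left|{t}\right|\right) e^{- 16 \left|{t}\right|}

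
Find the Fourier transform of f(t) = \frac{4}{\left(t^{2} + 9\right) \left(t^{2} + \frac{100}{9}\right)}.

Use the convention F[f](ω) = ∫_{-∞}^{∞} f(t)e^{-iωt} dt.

F(ω) = \frac{12 \pi e^{- 3 \left|{\omega}\right|}}{19} - \frac{54 \pi e^{- \frac{10 \left|{\omega}\right|}{3}}}{95}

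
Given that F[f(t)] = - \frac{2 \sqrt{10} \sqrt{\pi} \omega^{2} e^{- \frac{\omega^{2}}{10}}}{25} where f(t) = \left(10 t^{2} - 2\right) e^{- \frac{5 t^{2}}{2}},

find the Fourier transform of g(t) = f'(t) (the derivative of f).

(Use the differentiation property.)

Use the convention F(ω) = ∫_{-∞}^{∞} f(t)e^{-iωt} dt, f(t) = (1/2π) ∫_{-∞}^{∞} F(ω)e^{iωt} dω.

F[g](ω) = - \frac{2 \sqrt{10} i \sqrt{\pi} \omega^{3} e^{- \frac{\omega^{2}}{10}}}{25}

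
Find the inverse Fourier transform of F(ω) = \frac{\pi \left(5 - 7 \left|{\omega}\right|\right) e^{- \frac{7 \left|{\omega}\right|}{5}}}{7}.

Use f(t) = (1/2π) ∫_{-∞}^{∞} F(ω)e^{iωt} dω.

f(t) = \frac{2 t^{2}}{\left(t^{2} + \frac{49}{25}\right)^{2}}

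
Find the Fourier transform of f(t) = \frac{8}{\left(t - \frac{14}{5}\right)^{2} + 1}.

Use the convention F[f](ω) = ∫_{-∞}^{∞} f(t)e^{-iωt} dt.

F(ω) = 8 \pi e^{- \frac{14 i \omega}{5} - \left|{\omega}\right|}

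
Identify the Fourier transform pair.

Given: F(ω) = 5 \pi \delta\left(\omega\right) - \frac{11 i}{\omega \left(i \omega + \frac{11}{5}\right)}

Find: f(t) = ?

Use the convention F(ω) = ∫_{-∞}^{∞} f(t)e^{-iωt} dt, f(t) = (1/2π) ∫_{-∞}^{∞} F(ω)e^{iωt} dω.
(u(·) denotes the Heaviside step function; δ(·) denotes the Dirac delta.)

f(t) = 5 \left(1 - e^{- \frac{11 t}{5}}\right) u\left(t\right)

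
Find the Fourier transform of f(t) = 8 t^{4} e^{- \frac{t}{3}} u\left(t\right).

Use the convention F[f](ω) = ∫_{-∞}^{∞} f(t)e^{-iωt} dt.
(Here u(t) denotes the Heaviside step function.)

F(ω) = \frac{46656}{\left(3 i \omega + 1\right)^{5}}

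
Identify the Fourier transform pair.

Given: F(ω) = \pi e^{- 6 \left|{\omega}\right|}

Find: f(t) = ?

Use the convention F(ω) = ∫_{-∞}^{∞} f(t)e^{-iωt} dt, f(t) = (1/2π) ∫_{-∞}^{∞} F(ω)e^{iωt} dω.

f(t) = \frac{6}{t^{2} + 36}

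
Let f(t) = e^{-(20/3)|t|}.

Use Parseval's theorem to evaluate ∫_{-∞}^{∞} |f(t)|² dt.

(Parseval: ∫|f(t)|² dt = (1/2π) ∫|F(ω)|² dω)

∫|f(t)|² dt = \frac{3}{20}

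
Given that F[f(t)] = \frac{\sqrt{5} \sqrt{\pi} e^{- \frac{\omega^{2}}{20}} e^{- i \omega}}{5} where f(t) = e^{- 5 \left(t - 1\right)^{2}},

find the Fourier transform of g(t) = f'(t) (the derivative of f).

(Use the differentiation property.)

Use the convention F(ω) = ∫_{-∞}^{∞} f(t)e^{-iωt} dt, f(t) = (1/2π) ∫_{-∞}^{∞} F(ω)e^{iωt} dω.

F[g](ω) = \frac{\sqrt{5} i \sqrt{\pi} \omega e^{- \omega \left(\frac{\omega}{20} + i\right)}}{5}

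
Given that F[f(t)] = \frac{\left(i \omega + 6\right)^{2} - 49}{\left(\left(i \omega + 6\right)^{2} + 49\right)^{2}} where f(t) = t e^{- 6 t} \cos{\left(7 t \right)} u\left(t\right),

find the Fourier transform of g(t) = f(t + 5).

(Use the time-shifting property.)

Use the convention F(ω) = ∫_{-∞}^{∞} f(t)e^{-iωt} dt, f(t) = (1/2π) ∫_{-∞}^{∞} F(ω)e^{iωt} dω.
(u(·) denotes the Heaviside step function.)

F[g](ω) = \frac{\left(\left(i \omega + 6\right)^{2} - 49\right) e^{5 i \omega}}{\left(\left(i \omega + 6\right)^{2} + 49\right)^{2}}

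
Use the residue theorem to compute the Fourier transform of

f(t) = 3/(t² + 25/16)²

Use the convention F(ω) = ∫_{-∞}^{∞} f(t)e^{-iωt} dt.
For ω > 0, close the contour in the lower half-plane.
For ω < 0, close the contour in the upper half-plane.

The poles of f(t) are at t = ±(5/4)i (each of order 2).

Let g(z) = f(z)e^{-iωz}; for large |z| the factor e^{-iωz} decays in the lower half-plane when ω > 0 and in the upper half-plane when ω < 0.

Case ω > 0 (lower half-plane, clockwise contour ⇒ F(ω) = -2πi·ΣRes):
  Res_{z = - \frac{5 i}{4}} g(z) = \frac{12 i \left(5 \omega + 4\right) e^{- \frac{5 \omega}{4}}}{125} (pole of order 2)
  F(ω) = -2πi·ΣRes = \frac{24 \pi \left(5 \omega + 4\right) e^{- \frac{5 \omega}{4}}}{125}

Case ω < 0 (upper half-plane, counterclockwise contour ⇒ F(ω) = +2πi·ΣRes):
  Res_{z = \frac{5 i}{4}} g(z) = \frac{12 i \left(5 \omega - 4\right) e^{\frac{5 \omega}{4}}}{125} (pole of order 2)
  F(ω) = 2πi·ΣRes = \frac{24 \pi \left(4 - 5 \omega\right) e^{\frac{5 \omega}{4}}}{125}

Both cases combine into a single formula in |ω|:

F(ω) = \frac{24 \pi \left(5 \left|{\omega}\right| + 4\right) e^{- \frac{5 \left|{\omega}\right|}{4}}}{125}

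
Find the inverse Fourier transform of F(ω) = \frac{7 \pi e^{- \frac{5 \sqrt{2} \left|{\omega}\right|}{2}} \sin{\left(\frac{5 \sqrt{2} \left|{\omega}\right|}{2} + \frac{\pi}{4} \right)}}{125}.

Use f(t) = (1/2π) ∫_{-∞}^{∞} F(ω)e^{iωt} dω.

f(t) = \frac{7}{t^{4} + 625}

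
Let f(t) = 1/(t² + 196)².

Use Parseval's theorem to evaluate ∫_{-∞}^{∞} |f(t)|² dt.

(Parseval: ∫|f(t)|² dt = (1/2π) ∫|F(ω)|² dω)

∫|f(t)|² dt = \frac{5 \pi}{1686616064}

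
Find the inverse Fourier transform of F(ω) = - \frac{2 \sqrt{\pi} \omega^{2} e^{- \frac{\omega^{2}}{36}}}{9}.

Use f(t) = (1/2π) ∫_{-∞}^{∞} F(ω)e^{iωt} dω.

f(t) = 6 \left(36 t^{2} - 2\right) e^{- 9 t^{2}}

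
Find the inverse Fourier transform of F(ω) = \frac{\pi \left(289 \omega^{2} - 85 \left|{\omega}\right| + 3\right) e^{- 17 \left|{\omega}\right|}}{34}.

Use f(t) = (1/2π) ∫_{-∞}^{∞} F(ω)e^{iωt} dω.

f(t) = \frac{4 t^{4}}{\left(t^{2} + 289\right)^{3}}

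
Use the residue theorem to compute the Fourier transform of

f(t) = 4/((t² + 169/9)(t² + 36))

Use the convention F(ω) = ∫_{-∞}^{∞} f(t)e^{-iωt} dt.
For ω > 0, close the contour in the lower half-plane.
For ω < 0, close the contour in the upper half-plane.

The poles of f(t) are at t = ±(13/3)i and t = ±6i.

Let g(z) = f(z)e^{-iωz}; for large |z| the factor e^{-iωz} decays in the lower half-plane when ω > 0 and in the upper half-plane when ω < 0.

Case ω > 0 (lower half-plane, clockwise contour ⇒ F(ω) = -2πi·ΣRes):
  Res_{z = - \frac{13 i}{3}} g(z) = \frac{54 i e^{- \frac{13 \omega}{3}}}{2015}
  Res_{z = - 6 i} g(z) = - \frac{3 i e^{- 6 \omega}}{155}
  F(ω) = -2πi·ΣRes = - \frac{6 \pi e^{- 6 \omega}}{155} + \frac{108 \pi e^{- \frac{13 \omega}{3}}}{2015}

Case ω < 0 (upper half-plane, counterclockwise contour ⇒ F(ω) = +2πi·ΣRes):
  Res_{z = \frac{13 i}{3}} g(z) = - \frac{54 i e^{\frac{13 \omega}{3}}}{2015}
  Res_{z = 6 i} g(z) = \frac{3 i e^{6 \omega}}{155}
  F(ω) = 2πi·ΣRes = \frac{6 \pi \left(18 e^{\frac{13 \omega}{3}} - 13 e^{6 \omega}\right)}{2015}

Both cases combine into a single formula in |ω|:

F(ω) = - \frac{6 \pi e^{- 6 \left|{\omega}\right|}}{155} + \frac{108 \pi e^{- \frac{13 \left|{\omega}\right|}{3}}}{2015}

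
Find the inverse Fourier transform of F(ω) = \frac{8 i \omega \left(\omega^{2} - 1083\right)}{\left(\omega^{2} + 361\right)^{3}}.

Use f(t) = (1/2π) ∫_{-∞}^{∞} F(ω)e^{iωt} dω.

f(t) = 2 t e^{- 19 \left|{t}\right|} \left|{t}\right|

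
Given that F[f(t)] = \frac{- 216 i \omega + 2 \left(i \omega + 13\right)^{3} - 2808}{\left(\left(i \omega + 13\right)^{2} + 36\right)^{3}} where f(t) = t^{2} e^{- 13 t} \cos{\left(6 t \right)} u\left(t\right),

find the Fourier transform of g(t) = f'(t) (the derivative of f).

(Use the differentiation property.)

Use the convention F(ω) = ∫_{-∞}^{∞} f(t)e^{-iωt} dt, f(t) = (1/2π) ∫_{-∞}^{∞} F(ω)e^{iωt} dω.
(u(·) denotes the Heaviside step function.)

F[g](ω) = - \frac{2 i \omega \left(108 i \omega - \left(i \omega + 13\right)^{3} + 1404\right)}{\left(\left(i \omega + 13\right)^{2} + 36\right)^{3}}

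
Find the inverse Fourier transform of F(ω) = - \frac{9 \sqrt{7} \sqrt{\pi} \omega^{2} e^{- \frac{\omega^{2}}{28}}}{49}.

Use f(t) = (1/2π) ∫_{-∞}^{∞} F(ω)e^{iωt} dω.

f(t) = 9 \left(28 t^{2} - 2\right) e^{- 7 t^{2}}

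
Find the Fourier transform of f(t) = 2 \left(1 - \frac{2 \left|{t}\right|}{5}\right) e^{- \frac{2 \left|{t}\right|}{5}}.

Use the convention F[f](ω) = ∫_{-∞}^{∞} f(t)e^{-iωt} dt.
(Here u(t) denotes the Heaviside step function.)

F(ω) = \frac{2000 \omega^{2}}{\left(25 \omega^{2} + 4\right)^{2}}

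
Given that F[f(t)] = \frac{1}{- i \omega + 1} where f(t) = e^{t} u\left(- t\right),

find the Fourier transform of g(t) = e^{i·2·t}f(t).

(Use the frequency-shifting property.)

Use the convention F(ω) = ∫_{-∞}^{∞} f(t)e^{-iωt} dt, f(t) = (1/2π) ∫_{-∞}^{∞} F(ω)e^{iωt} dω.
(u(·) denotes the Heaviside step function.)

F[g](ω) = \frac{i}{\omega - 2 + i}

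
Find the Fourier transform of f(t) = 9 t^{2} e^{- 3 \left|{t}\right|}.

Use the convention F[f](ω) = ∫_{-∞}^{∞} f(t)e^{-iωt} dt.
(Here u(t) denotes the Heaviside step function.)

F(ω) = \frac{324 \left(3 - \omega^{2}\right)}{\left(\omega^{2} + 9\right)^{3}}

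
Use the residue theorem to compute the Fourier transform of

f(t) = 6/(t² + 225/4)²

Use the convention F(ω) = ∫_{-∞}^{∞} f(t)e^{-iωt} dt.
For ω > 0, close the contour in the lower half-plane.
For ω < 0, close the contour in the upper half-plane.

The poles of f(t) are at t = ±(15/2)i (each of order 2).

Let g(z) = f(z)e^{-iωz}; for large |z| the factor e^{-iωz} decays in the lower half-plane when ω > 0 and in the upper half-plane when ω < 0.

Case ω > 0 (lower half-plane, clockwise contour ⇒ F(ω) = -2πi·ΣRes):
  Res_{z = - \frac{15 i}{2}} g(z) = \frac{2 i \left(15 \omega + 2\right) e^{- \frac{15 \omega}{2}}}{1125} (pole of order 2)
  F(ω) = -2πi·ΣRes = \frac{4 \pi \left(15 \omega + 2\right) e^{- \frac{15 \omega}{2}}}{1125}

Case ω < 0 (upper half-plane, counterclockwise contour ⇒ F(ω) = +2πi·ΣRes):
  Res_{z = \frac{15 i}{2}} g(z) = \frac{2 i \left(15 \omega - 2\right) e^{\frac{15 \omega}{2}}}{1125} (pole of order 2)
  F(ω) = 2πi·ΣRes = \frac{4 \pi \left(2 - 15 \omega\right) e^{\frac{15 \omega}{2}}}{1125}

Both cases combine into a single formula in |ω|:

F(ω) = \frac{4 \pi \left(15 \left|{\omega}\right| + 2\right) e^{- \frac{15 \left|{\omega}\right|}{2}}}{1125}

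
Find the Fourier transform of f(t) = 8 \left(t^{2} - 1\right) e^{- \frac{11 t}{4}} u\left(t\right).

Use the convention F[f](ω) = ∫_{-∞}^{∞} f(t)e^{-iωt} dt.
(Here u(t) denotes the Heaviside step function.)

F(ω) = \frac{32 \left(128 i \omega - \left(4 i \omega + 11\right)^{3} + 352\right)}{\left(4 i \omega + 11\right)^{4}}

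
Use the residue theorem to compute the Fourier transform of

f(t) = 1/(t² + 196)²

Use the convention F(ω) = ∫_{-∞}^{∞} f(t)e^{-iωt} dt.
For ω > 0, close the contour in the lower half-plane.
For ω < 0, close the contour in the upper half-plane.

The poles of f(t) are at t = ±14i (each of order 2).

Let g(z) = f(z)e^{-iωz}; for large |z| the factor e^{-iωz} decays in the lower half-plane when ω > 0 and in the upper half-plane when ω < 0.

Case ω > 0 (lower half-plane, clockwise contour ⇒ F(ω) = -2πi·ΣRes):
  Res_{z = - 14 i} g(z) = \frac{i \left(14 \omega + 1\right) e^{- 14 \omega}}{10976} (pole of order 2)
  F(ω) = -2πi·ΣRes = \frac{\pi \left(14 \omega + 1\right) e^{- 14 \omega}}{5488}

Case ω < 0 (upper half-plane, counterclockwise contour ⇒ F(ω) = +2πi·ΣRes):
  Res_{z = 14 i} g(z) = \frac{i \left(14 \omega - 1\right) e^{14 \omega}}{10976} (pole of order 2)
  F(ω) = 2πi·ΣRes = \frac{\pi \left(1 - 14 \omega\right) e^{14 \omega}}{5488}

Both cases combine into a single formula in |ω|:

F(ω) = \frac{\pi \left(14 \left|{\omega}\right| + 1\right) e^{- 14 \left|{\omega}\right|}}{5488}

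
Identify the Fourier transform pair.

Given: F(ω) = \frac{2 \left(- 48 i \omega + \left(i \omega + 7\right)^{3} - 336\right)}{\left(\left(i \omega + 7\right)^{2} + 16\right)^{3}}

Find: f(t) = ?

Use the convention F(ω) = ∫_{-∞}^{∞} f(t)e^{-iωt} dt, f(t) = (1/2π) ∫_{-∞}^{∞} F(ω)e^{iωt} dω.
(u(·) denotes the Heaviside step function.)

f(t) = t^{2} e^{- 7 t} \cos{\left(4 t \right)} u\left(t\right)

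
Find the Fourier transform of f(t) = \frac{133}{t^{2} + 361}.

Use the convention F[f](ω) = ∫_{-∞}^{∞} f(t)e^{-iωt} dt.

F(ω) = 7 \pi e^{- 19 \left|{\omega}\right|}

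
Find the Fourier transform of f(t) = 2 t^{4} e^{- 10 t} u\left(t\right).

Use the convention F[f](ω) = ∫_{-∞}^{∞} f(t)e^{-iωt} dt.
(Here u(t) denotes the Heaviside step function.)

F(ω) = \frac{48}{\left(i \omega + 10\right)^{5}}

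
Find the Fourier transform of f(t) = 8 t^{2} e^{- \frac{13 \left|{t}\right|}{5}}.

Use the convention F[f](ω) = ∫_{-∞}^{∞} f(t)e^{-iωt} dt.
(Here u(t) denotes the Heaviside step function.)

F(ω) = \frac{52000 \left(169 - 75 \omega^{2}\right)}{\left(25 \omega^{2} + 169\right)^{3}}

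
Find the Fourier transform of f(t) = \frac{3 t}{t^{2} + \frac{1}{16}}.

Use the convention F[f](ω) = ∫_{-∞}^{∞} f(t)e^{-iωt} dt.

F(ω) = - 3 i \pi e^{- \frac{\left|{\omega}\right|}{4}} \operatorname{sign}{\left(\omega \right)}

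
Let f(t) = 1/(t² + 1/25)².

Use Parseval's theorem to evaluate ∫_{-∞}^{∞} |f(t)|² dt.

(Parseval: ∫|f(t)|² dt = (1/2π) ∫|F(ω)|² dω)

∫|f(t)|² dt = \frac{390625 \pi}{16}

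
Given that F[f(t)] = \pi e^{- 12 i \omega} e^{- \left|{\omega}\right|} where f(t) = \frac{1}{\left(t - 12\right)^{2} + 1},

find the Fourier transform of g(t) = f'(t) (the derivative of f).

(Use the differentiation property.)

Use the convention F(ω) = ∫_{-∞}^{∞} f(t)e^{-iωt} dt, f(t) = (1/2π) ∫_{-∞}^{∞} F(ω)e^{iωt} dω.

F[g](ω) = i \pi \omega e^{- 12 i \omega - \left|{\omega}\right|}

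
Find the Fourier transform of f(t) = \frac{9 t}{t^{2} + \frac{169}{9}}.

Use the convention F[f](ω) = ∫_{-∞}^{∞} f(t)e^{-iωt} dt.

F(ω) = - 9 i \pi e^{- \frac{13 \left|{\omega}\right|}{3}} \operatorname{sign}{\left(\omega \right)}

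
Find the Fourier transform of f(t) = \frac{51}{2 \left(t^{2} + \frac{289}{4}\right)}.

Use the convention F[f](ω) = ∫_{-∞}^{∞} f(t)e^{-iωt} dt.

F(ω) = 3 \pi e^{- \frac{17 \left|{\omega}\right|}{2}}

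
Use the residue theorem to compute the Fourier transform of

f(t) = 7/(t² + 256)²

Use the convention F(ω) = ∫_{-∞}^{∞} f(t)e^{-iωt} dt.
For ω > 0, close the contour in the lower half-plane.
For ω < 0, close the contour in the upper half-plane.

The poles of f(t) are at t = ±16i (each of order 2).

Let g(z) = f(z)e^{-iωz}; for large |z| the factor e^{-iωz} decays in the lower half-plane when ω > 0 and in the upper half-plane when ω < 0.

Case ω > 0 (lower half-plane, clockwise contour ⇒ F(ω) = -2πi·ΣRes):
  Res_{z = - 16 i} g(z) = \frac{7 i \left(16 \omega + 1\right) e^{- 16 \omega}}{16384} (pole of order 2)
  F(ω) = -2πi·ΣRes = \frac{7 \pi \left(16 \omega + 1\right) e^{- 16 \omega}}{8192}

Case ω < 0 (upper half-plane, counterclockwise contour ⇒ F(ω) = +2πi·ΣRes):
  Res_{z = 16 i} g(z) = \frac{7 i \left(16 \omega - 1\right) e^{16 \omega}}{16384} (pole of order 2)
  F(ω) = 2πi·ΣRes = \frac{7 \pi \left(1 - 16 \omega\right) e^{16 \omega}}{8192}

Both cases combine into a single formula in |ω|:

F(ω) = \frac{7 \pi \left(16 \left|{\omega}\right| + 1\right) e^{- 16 \left|{\omega}\right|}}{8192}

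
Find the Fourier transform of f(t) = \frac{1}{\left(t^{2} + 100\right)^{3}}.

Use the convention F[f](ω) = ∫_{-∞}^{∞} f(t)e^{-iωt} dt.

F(ω) = \frac{\pi \left(100 \omega^{2} + 30 \left|{\omega}\right| + 3\right) e^{- 10 \left|{\omega}\right|}}{800000}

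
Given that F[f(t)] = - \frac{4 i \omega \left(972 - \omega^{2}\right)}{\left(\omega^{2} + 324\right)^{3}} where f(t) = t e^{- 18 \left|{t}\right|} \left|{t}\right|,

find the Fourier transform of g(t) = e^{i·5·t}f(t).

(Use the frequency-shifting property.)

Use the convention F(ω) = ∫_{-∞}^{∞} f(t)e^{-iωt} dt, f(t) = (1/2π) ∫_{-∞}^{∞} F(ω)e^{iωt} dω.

F[g](ω) = \frac{4 i \left(\omega - 5\right) \left(\left(\omega - 5\right)^{2} - 972\right)}{\left(\left(\omega - 5\right)^{2} + 324\right)^{3}}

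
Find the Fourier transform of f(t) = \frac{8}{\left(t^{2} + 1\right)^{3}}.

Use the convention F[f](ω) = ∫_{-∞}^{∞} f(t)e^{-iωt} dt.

F(ω) = \pi \left(\omega^{2} + 3 \left|{\omega}\right| + 3\right) e^{- \left|{\omega}\right|}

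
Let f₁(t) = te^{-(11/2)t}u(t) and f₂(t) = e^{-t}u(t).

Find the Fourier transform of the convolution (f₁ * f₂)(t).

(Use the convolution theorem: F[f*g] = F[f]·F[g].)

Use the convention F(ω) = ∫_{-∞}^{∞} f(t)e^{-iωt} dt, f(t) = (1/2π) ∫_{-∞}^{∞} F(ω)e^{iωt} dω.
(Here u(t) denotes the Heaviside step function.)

F[f₁*f₂](ω) = \frac{4}{\left(i \omega + 1\right) \left(2 i \omega + 11\right)^{2}}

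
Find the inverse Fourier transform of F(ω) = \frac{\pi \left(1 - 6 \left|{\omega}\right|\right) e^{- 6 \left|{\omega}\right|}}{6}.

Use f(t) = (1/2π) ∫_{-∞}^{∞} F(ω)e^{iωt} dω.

f(t) = \frac{2 t^{2}}{\left(t^{2} + 36\right)^{2}}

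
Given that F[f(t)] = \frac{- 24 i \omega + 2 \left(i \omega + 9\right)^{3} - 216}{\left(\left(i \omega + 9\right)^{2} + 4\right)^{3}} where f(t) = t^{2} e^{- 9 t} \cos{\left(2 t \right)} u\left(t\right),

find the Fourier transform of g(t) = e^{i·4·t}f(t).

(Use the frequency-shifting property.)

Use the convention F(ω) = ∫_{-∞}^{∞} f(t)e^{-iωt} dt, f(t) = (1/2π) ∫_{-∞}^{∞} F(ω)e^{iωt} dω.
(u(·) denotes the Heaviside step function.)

F[g](ω) = \frac{2 \left(12 i \left(4 - \omega\right) + \left(i \left(\omega - 4\right) + 9\right)^{3} - 108\right)}{\left(\left(i \left(\omega - 4\right) + 9\right)^{2} + 4\right)^{3}}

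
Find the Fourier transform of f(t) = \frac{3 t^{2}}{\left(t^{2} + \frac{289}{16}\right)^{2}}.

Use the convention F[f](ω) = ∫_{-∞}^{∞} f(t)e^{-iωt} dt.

F(ω) = \frac{3 \pi \left(4 - 17 \left|{\omega}\right|\right) e^{- \frac{17 \left|{\omega}\right|}{4}}}{34}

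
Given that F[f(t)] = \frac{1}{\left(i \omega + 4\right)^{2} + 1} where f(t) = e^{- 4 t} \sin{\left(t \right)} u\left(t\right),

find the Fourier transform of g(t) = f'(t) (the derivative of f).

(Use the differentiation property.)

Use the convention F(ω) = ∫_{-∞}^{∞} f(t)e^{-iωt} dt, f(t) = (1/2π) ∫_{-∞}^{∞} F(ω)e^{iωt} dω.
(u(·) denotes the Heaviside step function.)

F[g](ω) = \frac{i \omega}{\left(i \omega + 4\right)^{2} + 1}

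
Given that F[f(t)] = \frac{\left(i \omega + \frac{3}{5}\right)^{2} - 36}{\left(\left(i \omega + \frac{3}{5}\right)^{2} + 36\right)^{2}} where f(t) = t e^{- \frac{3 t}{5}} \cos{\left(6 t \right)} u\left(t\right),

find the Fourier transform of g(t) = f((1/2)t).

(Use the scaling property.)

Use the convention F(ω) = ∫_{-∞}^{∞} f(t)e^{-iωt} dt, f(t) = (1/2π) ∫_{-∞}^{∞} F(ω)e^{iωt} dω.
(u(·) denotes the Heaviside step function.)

F[g](ω) = \frac{50 \left(\left(10 i \omega + 3\right)^{2} - 900\right)}{\left(\left(10 i \omega + 3\right)^{2} + 900\right)^{2}}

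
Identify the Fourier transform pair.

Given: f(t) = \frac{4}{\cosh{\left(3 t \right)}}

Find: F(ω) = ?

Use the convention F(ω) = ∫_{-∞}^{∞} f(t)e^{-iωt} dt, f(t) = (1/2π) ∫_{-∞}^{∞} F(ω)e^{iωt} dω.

F(ω) = \frac{4 \pi}{3 \cosh{\left(\frac{\pi \omega}{6} \right)}}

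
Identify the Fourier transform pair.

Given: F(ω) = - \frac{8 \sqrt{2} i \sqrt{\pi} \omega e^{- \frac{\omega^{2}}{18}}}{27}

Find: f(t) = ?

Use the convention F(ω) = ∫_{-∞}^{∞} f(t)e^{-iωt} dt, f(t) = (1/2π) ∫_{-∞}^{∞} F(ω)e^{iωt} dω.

f(t) = 8 t e^{- \frac{9 t^{2}}{2}}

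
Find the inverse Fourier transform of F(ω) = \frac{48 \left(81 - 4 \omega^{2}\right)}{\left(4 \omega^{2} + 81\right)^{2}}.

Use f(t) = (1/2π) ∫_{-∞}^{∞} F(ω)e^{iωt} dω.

f(t) = 6 e^{- \frac{9 \left|{t}\right|}{2}} \left|{t}\right|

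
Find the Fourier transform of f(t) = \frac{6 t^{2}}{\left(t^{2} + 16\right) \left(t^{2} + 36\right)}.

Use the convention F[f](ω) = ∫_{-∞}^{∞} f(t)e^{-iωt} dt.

F(ω) = \frac{3 \pi \left(3 - 2 e^{2 \left|{\omega}\right|}\right) e^{- 6 \left|{\omega}\right|}}{5}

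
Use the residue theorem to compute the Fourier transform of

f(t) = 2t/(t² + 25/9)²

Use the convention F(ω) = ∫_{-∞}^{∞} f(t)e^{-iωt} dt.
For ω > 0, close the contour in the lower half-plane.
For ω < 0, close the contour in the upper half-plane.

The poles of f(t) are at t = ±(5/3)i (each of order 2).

Let g(z) = f(z)e^{-iωz}; for large |z| the factor e^{-iωz} decays in the lower half-plane when ω > 0 and in the upper half-plane when ω < 0.

Case ω > 0 (lower half-plane, clockwise contour ⇒ F(ω) = -2πi·ΣRes):
  Res_{z = - \frac{5 i}{3}} g(z) = \frac{3 \omega e^{- \frac{5 \omega}{3}}}{10} (pole of order 2)
  F(ω) = -2πi·ΣRes = - \frac{3 i \pi \omega e^{- \frac{5 \omega}{3}}}{5}

Case ω < 0 (upper half-plane, counterclockwise contour ⇒ F(ω) = +2πi·ΣRes):
  Res_{z = \frac{5 i}{3}} g(z) = - \frac{3 \omega e^{\frac{5 \omega}{3}}}{10} (pole of order 2)
  F(ω) = 2πi·ΣRes = - \frac{3 i \pi \omega e^{\frac{5 \omega}{3}}}{5}

Both cases combine into a single formula in |ω|:

F(ω) = - \frac{3 i \pi \omega e^{- \frac{5 \left|{\omega}\right|}{3}}}{5}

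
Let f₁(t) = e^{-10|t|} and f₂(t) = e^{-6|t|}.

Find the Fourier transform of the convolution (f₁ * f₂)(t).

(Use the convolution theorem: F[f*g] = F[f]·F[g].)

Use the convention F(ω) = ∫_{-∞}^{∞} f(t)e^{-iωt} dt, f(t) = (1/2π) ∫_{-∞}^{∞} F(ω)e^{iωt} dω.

F[f₁*f₂](ω) = \frac{240}{\left(\omega^{2} + 36\right) \left(\omega^{2} + 100\right)}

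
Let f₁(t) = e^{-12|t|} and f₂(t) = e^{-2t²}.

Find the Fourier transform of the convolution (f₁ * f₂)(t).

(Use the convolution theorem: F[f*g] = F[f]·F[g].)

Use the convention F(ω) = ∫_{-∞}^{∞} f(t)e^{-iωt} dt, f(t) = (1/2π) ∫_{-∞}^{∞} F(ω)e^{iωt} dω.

F[f₁*f₂](ω) = \frac{12 \sqrt{2} \sqrt{\pi} e^{- \frac{\omega^{2}}{8}}}{\omega^{2} + 144}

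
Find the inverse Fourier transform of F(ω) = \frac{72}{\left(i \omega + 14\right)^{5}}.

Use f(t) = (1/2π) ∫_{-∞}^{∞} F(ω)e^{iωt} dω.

f(t) = 3 t^{4} e^{- 14 t} u\left(t\right)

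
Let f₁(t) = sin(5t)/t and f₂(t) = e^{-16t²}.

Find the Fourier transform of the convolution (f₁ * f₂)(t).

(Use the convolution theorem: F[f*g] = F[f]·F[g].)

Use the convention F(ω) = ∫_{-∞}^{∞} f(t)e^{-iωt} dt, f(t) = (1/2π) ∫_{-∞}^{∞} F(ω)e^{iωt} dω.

F[f₁*f₂](ω) = \begin{cases} \frac{\pi^{\frac{3}{2}} e^{- \frac{\omega^{2}}{64}}}{4} & \text{for}\: \omega > -5 \wedge \omega < 5 \\0 & \text{otherwise} \end{cases}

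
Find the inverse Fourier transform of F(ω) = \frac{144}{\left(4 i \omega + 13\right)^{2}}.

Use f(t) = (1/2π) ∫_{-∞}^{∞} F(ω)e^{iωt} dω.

f(t) = 9 t e^{- \frac{13 t}{4}} u\left(t\right)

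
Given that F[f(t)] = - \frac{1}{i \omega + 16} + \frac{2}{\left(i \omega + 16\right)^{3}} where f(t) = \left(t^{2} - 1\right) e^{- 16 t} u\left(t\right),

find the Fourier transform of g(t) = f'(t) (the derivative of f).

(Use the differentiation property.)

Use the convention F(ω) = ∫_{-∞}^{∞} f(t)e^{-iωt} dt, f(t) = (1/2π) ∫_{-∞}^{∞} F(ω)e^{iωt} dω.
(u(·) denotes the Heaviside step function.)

F[g](ω) = \frac{i \omega \left(2 i \omega - \left(i \omega + 16\right)^{3} + 32\right)}{\left(i \omega + 16\right)^{4}}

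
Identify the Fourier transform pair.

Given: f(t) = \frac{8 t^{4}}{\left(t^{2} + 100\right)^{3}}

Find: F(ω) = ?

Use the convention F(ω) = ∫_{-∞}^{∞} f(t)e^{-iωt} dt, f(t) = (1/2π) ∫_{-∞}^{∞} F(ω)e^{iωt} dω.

F(ω) = \frac{\pi \left(100 \omega^{2} - 50 \left|{\omega}\right| + 3\right) e^{- 10 \left|{\omega}\right|}}{10}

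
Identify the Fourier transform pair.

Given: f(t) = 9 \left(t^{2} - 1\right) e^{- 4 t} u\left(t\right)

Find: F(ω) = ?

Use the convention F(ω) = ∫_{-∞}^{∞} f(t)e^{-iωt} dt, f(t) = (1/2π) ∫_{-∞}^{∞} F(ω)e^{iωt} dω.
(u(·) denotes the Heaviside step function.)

F(ω) = \frac{9 \left(2 i \omega - \left(i \omega + 4\right)^{3} + 8\right)}{\left(i \omega + 4\right)^{4}}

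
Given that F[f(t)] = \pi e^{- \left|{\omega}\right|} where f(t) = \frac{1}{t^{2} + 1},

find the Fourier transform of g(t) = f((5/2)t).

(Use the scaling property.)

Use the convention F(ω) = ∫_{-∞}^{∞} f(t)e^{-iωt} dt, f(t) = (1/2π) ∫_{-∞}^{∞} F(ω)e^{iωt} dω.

F[g](ω) = \frac{2 \pi e^{- \frac{2 \left|{\omega}\right|}{5}}}{5}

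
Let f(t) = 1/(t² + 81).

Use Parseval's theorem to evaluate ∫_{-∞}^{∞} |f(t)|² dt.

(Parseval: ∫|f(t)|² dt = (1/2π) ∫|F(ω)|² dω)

∫|f(t)|² dt = \frac{\pi}{1458}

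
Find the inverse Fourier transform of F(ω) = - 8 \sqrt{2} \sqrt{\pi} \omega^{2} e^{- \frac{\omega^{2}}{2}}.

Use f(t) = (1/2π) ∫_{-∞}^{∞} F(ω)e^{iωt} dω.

f(t) = 4 \left(2 t^{2} - 2\right) e^{- \frac{t^{2}}{2}}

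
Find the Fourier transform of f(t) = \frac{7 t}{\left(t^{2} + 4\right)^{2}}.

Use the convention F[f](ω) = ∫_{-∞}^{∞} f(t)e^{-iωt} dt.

F(ω) = - \frac{7 i \pi \omega e^{- 2 \left|{\omega}\right|}}{4}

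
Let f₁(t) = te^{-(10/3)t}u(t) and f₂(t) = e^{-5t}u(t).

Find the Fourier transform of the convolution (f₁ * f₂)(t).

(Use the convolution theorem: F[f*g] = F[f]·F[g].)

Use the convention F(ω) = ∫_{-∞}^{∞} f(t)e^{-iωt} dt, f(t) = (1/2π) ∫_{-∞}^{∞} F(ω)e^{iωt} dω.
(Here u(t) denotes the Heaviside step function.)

F[f₁*f₂](ω) = \frac{9}{\left(i \omega + 5\right) \left(3 i \omega + 10\right)^{2}}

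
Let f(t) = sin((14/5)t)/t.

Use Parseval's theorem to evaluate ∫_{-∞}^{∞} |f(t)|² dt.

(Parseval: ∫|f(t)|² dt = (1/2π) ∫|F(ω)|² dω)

∫|f(t)|² dt = \frac{14 \pi}{5}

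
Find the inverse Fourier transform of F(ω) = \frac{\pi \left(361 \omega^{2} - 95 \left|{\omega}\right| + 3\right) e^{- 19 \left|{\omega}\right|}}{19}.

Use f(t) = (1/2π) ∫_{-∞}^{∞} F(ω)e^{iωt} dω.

f(t) = \frac{8 t^{4}}{\left(t^{2} + 361\right)^{3}}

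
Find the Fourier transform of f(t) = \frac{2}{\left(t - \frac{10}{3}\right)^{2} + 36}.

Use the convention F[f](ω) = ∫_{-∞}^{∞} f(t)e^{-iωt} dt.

F(ω) = \frac{\pi e^{- \frac{10 i \omega}{3} - 6 \left|{\omega}\right|}}{3}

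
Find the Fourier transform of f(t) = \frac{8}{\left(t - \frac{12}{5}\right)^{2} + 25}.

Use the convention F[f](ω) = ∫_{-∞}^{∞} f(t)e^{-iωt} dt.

F(ω) = \frac{8 \pi e^{- \frac{12 i \omega}{5} - 5 \left|{\omega}\right|}}{5}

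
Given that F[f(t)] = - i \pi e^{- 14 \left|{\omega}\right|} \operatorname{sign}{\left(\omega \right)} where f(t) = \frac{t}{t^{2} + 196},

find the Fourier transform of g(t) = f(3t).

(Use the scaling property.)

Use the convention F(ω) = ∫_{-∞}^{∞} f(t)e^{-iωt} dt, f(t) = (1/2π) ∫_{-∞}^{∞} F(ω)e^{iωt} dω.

F[g](ω) = - \frac{i \pi e^{- \frac{14 \left|{\omega}\right|}{3}} \operatorname{sign}{\left(\omega \right)}}{3}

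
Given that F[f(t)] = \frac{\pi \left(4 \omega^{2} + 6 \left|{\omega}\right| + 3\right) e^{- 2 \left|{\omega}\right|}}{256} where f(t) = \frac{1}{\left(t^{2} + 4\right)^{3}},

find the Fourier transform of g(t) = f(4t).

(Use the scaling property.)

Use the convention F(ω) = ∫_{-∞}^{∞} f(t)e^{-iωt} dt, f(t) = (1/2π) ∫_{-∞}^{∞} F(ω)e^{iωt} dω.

F[g](ω) = \frac{\pi \left(\omega^{2} + 6 \left|{\omega}\right| + 12\right) e^{- \frac{\left|{\omega}\right|}{2}}}{4096}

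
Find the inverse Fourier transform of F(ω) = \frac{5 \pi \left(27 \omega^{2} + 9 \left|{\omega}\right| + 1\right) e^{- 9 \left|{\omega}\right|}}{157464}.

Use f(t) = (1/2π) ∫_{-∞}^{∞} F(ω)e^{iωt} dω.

f(t) = \frac{5}{\left(t^{2} + 81\right)^{3}}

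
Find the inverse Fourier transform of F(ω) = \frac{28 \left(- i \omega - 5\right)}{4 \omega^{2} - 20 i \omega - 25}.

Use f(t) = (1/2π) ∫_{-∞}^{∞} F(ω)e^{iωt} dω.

f(t) = 7 \left(\frac{5 t}{2} + 1\right) e^{- \frac{5 t}{2}} u\left(t\right)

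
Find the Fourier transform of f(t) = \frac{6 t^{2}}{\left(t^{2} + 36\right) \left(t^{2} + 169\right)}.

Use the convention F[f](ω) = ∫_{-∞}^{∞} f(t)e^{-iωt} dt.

F(ω) = \frac{6 \pi \left(13 - 6 e^{7 \left|{\omega}\right|}\right) e^{- 13 \left|{\omega}\right|}}{133}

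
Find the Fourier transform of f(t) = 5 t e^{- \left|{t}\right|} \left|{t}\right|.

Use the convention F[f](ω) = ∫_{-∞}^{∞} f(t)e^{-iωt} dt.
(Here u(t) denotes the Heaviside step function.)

F(ω) = \frac{20 i \omega \left(\omega^{2} - 3\right)}{\left(\omega^{2} + 1\right)^{3}}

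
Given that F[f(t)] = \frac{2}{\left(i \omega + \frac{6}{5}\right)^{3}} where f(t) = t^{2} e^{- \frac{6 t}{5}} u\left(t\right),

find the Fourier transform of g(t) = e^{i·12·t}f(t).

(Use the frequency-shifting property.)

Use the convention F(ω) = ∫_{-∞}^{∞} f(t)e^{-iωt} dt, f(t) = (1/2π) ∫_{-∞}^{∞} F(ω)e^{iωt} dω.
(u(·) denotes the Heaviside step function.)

F[g](ω) = \frac{250}{\left(5 i \left(\omega - 12\right) + 6\right)^{3}}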